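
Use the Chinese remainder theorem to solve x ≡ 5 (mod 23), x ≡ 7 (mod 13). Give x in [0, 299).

189

Write x = 5 + 23·k. Then 23·k ≡ 7 − 5 ≡ 2 (mod 13).
Need 23⁻¹ mod 13. Extended Euclid on (13, 10):
13 = 1×10 + 3
10 = 3×3 + 1
3 = 3×1 + 0
Back-substitute:
1 = 10 − 3·3
1 = −3·13 + 4·10
23⁻¹ ≡ 4 (mod 13), so k ≡ 4·2 ≡ 8 (mod 13).
x = 5 + 23·8 = 189.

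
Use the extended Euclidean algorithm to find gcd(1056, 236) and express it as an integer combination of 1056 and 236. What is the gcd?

4

Euclidean algorithm:
1056 = 4×236 + 112
236 = 2×112 + 12
112 = 9×12 + 4
12 = 3×4 + 0
gcd(1056, 236) = 4.
Working backward:
4 = 112 − 9·12
4 = −9·236 + 19·112
4 = 19·1056 − 85·236
So 4 = (19)·1056 + (-85)·236.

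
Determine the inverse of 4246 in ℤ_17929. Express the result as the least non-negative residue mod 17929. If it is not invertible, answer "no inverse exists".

Run Euclid on (17929, 4246):
17929 = 4*4246 + 945
4246 = 4*945 + 466
945 = 2*466 + 13
466 = 35*13 + 11
13 = 1*11 + 2
11 = 5*2 + 1
2 = 2*1 + 0
The gcd is 1. Working backward:
1 = 11 − 5·2
1 = −5·13 + 6·11
1 = 6·466 − 215·13
1 = −215·945 + 436·466
1 = 436·4246 − 1959·945
1 = −1959·17929 + 8272·4246
So 4246·8272 ≡ 1 (mod 17929).

8272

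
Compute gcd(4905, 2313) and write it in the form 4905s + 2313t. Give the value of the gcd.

Repeated division:
4905 = 2·2313 + 279
2313 = 8·279 + 81
279 = 3·81 + 36
81 = 2·36 + 9
36 = 4·9 + 0
gcd(4905, 2313) = 9.
Working backward:
9 = 81 − 2·36
9 = −2·279 + 7·81
9 = 7·2313 − 58·279
9 = −58·4905 + 123·2313
So 9 = (-58)·4905 + (123)·2313.

9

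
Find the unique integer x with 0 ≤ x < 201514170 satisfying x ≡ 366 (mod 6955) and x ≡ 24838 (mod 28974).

Write x = 366 + 6955·k. Then 6955·k ≡ 24838 − 366 ≡ 24472 (mod 28974).
Need 6955⁻¹ mod 28974. Extended Euclid on (28974, 6955):
28974 = 4*6955 + 1154
6955 = 6*1154 + 31
1154 = 37*31 + 7
31 = 4*7 + 3
7 = 2*3 + 1
3 = 3*1 + 0
Back-substitute:
1 = 7 − 2·3
1 = −2·31 + 9·7
1 = 9·1154 − 335·31
1 = −335·6955 + 2019·1154
1 = 2019·28974 − 8411·6955
6955⁻¹ ≡ 20563 (mod 28974), so k ≡ 20563·24472 ≡ 26278 (mod 28974).
x = 366 + 6955·26278 = 182763856.

182763856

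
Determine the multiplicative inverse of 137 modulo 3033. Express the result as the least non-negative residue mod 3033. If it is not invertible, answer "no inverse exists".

Apply the Euclidean algorithm to 3033 and 137:
3033 = 22×137 + 19
137 = 7×19 + 4
19 = 4×4 + 3
4 = 1×3 + 1
3 = 3×1 + 0
gcd = 1, so the inverse exists. Back-substitute:
1 = 4 − 3
1 = −19 + 5·4
1 = 5·137 − 36·19
1 = −36·3033 + 797·137
So 137·797 ≡ 1 (mod 3033).

797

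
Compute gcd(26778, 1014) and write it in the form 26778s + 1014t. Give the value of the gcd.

Euclidean algorithm:
26778 = 26×1014 + 414
1014 = 2×414 + 186
414 = 2×186 + 42
186 = 4×42 + 18
42 = 2×18 + 6
18 = 3×6 + 0
gcd(26778, 1014) = 6.
Working backward:
6 = 42 − 2·18
6 = −2·186 + 9·42
6 = 9·414 − 20·186
6 = −20·1014 + 49·414
6 = 49·26778 − 1294·1014
So 6 = (49)·26778 + (-1294)·1014.

6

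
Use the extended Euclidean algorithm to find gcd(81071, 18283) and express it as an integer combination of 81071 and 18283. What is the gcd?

Apply Euclid's algorithm to 81071 and 18283:
81071 = 4·18283 + 7939
18283 = 2·7939 + 2405
7939 = 3·2405 + 724
2405 = 3·724 + 233
724 = 3·233 + 25
233 = 9·25 + 8
25 = 3·8 + 1
8 = 8·1 + 0
gcd(81071, 18283) = 1.
Working backward:
1 = 25 − 3·8
1 = −3·233 + 28·25
1 = 28·724 − 87·233
1 = −87·2405 + 289·724
1 = 289·7939 − 954·2405
1 = −954·18283 + 2197·7939
1 = 2197·81071 − 9742·18283
So 1 = (2197)·81071 + (-9742)·18283.

1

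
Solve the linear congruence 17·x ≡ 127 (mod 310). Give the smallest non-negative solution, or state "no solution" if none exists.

First find gcd(17, 310):
310 = 18*17 + 4
17 = 4*4 + 1
4 = 4*1 + 0
gcd = 1, so a unique solution mod 310 exists.
Back-substitute for the Bézout coefficients:
1 = 17 − 4·4
1 = −4·310 + 73·17
So 17·(73) ≡ 1 (mod 310), giving 17⁻¹ ≡ 73.
x ≡ 17⁻¹·127 ≡ 73·127 ≡ 281 (mod 310).

281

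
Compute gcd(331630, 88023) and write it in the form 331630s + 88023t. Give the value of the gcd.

13

Repeated division:
331630 = 3*88023 + 67561
88023 = 1*67561 + 20462
67561 = 3*20462 + 6175
20462 = 3*6175 + 1937
6175 = 3*1937 + 364
1937 = 5*364 + 117
364 = 3*117 + 13
117 = 9*13 + 0
gcd(331630, 88023) = 13.
Working backward:
13 = 364 − 3·117
13 = −3·1937 + 16·364
13 = 16·6175 − 51·1937
13 = −51·20462 + 169·6175
13 = 169·67561 − 558·20462
13 = −558·88023 + 727·67561
13 = 727·331630 − 2739·88023
So 13 = (727)·331630 + (-2739)·88023.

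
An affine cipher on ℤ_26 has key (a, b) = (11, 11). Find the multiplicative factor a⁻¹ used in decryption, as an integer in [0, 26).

19

gcd(26, 11) by repeated division:
26 = 2*11 + 4
11 = 2*4 + 3
4 = 1*3 + 1
3 = 3*1 + 0
gcd = 1, so the inverse exists. Back-substitute:
1 = 4 − 3
1 = −11 + 3·4
1 = 3·26 − 7·11
Thus 11·(-7) ≡ 1 (mod 26); reducing, -7 mod 26 = 19.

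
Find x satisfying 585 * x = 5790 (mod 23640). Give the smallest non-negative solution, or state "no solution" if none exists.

414

First find gcd(585, 23640):
23640 = 40*585 + 240
585 = 2*240 + 105
240 = 2*105 + 30
105 = 3*30 + 15
30 = 2*15 + 0
gcd = 15 and 15 | 5790, so solutions exist. Divide through by 15: 39x ≡ 386 (mod 1576).
Now find 39⁻¹ mod 1576:
1576 = 40×39 + 16
39 = 2×16 + 7
16 = 2×7 + 2
7 = 3×2 + 1
2 = 2×1 + 0
Back-substitute:
1 = 7 − 3·2
1 = −3·16 + 7·7
1 = 7·39 − 17·16
1 = −17·1576 + 687·39
So 39⁻¹ ≡ 687 (mod 1576).
Then x ≡ 687·386 ≡ 414 (mod 1576); the smallest non-negative solution is x = 414.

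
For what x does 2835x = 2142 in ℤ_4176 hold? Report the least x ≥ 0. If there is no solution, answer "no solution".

42

First find gcd(2835, 4176):
4176 = 1×2835 + 1341
2835 = 2×1341 + 153
1341 = 8×153 + 117
153 = 1×117 + 36
117 = 3×36 + 9
36 = 4×9 + 0
gcd = 9 and 9 | 2142, so solutions exist. Divide through by 9: 315x ≡ 238 (mod 464).
Now find 315⁻¹ mod 464:
464 = 1*315 + 149
315 = 2*149 + 17
149 = 8*17 + 13
17 = 1*13 + 4
13 = 3*4 + 1
4 = 4*1 + 0
Back-substitute:
1 = 13 − 3·4
1 = −3·17 + 4·13
1 = 4·149 − 35·17
1 = −35·315 + 74·149
1 = 74·464 − 109·315
So 315·(-109) ≡ 1 (mod 464), i.e. 315⁻¹ ≡ 355.
Then x ≡ 355·238 ≡ 42 (mod 464); the smallest non-negative solution is x = 42.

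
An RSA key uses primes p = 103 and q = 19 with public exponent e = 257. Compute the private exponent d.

φ(n) = (p−1)(q−1) = 102·18 = 1836.
Need d with 257·d ≡ 1 (mod 1836). Apply the extended Euclidean algorithm:
1836 = 7·257 + 37
257 = 6·37 + 35
37 = 1·35 + 2
35 = 17·2 + 1
2 = 2·1 + 0
Back-substitute:
1 = 35 − 17·2
1 = −17·37 + 18·35
1 = 18·257 − 125·37
1 = −125·1836 + 893·257
So 257·893 ≡ 1 (mod 1836), hence d = 893.

893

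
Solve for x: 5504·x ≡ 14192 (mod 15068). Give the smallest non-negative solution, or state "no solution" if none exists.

3233

First find gcd(5504, 15068):
15068 = 2*5504 + 4060
5504 = 1*4060 + 1444
4060 = 2*1444 + 1172
1444 = 1*1172 + 272
1172 = 4*272 + 84
272 = 3*84 + 20
84 = 4*20 + 4
20 = 5*4 + 0
gcd = 4 and 4 | 14192, so solutions exist. Divide through by 4: 1376x ≡ 3548 (mod 3767).
Now find 1376⁻¹ mod 3767:
3767 = 2·1376 + 1015
1376 = 1·1015 + 361
1015 = 2·361 + 293
361 = 1·293 + 68
293 = 4·68 + 21
68 = 3·21 + 5
21 = 4·5 + 1
5 = 5·1 + 0
Back-substitute:
1 = 21 − 4·5
1 = −4·68 + 13·21
1 = 13·293 − 56·68
1 = −56·361 + 69·293
1 = 69·1015 − 194·361
1 = −194·1376 + 263·1015
1 = 263·3767 − 720·1376
So 1376·(-720) ≡ 1 (mod 3767), i.e. 1376⁻¹ ≡ 3047.
Then x ≡ 3047·3548 ≡ 3233 (mod 3767); the smallest non-negative solution is x = 3233.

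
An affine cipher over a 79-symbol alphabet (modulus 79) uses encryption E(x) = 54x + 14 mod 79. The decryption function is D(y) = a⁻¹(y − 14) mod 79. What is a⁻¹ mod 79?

Extended Euclidean algorithm:
79 = 1*54 + 25
54 = 2*25 + 4
25 = 6*4 + 1
4 = 4*1 + 0
The gcd is 1. Working backward:
1 = 25 − 6·4
1 = −6·54 + 13·25
1 = 13·79 − 19·54
Hence 54⁻¹ ≡ -19 ≡ 60 (mod 79).

60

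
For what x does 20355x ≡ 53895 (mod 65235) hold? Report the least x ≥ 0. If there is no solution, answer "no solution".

1948

First find gcd(20355, 65235):
65235 = 3·20355 + 4170
20355 = 4·4170 + 3675
4170 = 1·3675 + 495
3675 = 7·495 + 210
495 = 2·210 + 75
210 = 2·75 + 60
75 = 1·60 + 15
60 = 4·15 + 0
gcd = 15 and 15 | 53895, so solutions exist. Divide through by 15: 1357x ≡ 3593 (mod 4349).
Now find 1357⁻¹ mod 4349:
4349 = 3×1357 + 278
1357 = 4×278 + 245
278 = 1×245 + 33
245 = 7×33 + 14
33 = 2×14 + 5
14 = 2×5 + 4
5 = 1×4 + 1
4 = 4×1 + 0
Back-substitute:
1 = 5 − 4
1 = −14 + 3·5
1 = 3·33 − 7·14
1 = −7·245 + 52·33
1 = 52·278 − 59·245
1 = −59·1357 + 288·278
1 = 288·4349 − 923·1357
So 1357·(-923) ≡ 1 (mod 4349), i.e. 1357⁻¹ ≡ 3426.
Then x ≡ 3426·3593 ≡ 1948 (mod 4349); the smallest non-negative solution is x = 1948.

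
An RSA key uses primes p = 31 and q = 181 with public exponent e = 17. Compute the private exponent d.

φ(n) = (p−1)(q−1) = 30·180 = 5400.
Need d with 17·d ≡ 1 (mod 5400). Apply the extended Euclidean algorithm:
5400 = 317×17 + 11
17 = 1×11 + 6
11 = 1×6 + 5
6 = 1×5 + 1
5 = 5×1 + 0
Back-substitute:
1 = 6 − 5
1 = −11 + 2·6
1 = 2·17 − 3·11
1 = −3·5400 + 953·17
So 17·953 ≡ 1 (mod 5400), hence d = 953.

953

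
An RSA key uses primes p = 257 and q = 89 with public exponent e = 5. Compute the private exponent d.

13517

φ(n) = (p−1)(q−1) = 256·88 = 22528.
Need d with 5·d ≡ 1 (mod 22528). Apply the extended Euclidean algorithm:
22528 = 4505*5 + 3
5 = 1*3 + 2
3 = 1*2 + 1
2 = 2*1 + 0
Back-substitute:
1 = 3 − 2
1 = −5 + 2·3
1 = 2·22528 − 9011·5
So 5·(-9011) ≡ 1 (mod 22528), hence d ≡ -9011 ≡ 13517 (mod 22528).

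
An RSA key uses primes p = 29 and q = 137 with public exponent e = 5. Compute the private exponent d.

2285

φ(n) = (p−1)(q−1) = 28·136 = 3808.
Need d with 5·d ≡ 1 (mod 3808). Apply the extended Euclidean algorithm:
3808 = 761×5 + 3
5 = 1×3 + 2
3 = 1×2 + 1
2 = 2×1 + 0
Back-substitute:
1 = 3 − 2
1 = −5 + 2·3
1 = 2·3808 − 1523·5
So 5·(-1523) ≡ 1 (mod 3808), hence d ≡ -1523 ≡ 2285 (mod 3808).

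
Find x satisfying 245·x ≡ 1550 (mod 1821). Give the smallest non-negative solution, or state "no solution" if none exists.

First find gcd(245, 1821):
1821 = 7*245 + 106
245 = 2*106 + 33
106 = 3*33 + 7
33 = 4*7 + 5
7 = 1*5 + 2
5 = 2*2 + 1
2 = 2*1 + 0
gcd = 1, so a unique solution mod 1821 exists.
Back-substitute for the Bézout coefficients:
1 = 5 − 2·2
1 = −2·7 + 3·5
1 = 3·33 − 14·7
1 = −14·106 + 45·33
1 = 45·245 − 104·106
1 = −104·1821 + 773·245
So 245·(773) ≡ 1 (mod 1821), giving 245⁻¹ ≡ 773.
x ≡ 245⁻¹·1550 ≡ 773·1550 ≡ 1753 (mod 1821).

1753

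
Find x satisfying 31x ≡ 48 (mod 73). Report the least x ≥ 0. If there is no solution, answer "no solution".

51

First find gcd(31, 73):
73 = 2·31 + 11
31 = 2·11 + 9
11 = 1·9 + 2
9 = 4·2 + 1
2 = 2·1 + 0
gcd = 1, so a unique solution mod 73 exists.
Back-substitute for the Bézout coefficients:
1 = 9 − 4·2
1 = −4·11 + 5·9
1 = 5·31 − 14·11
1 = −14·73 + 33·31
So 31·(33) ≡ 1 (mod 73), giving 31⁻¹ ≡ 33.
x ≡ 31⁻¹·48 ≡ 33·48 ≡ 51 (mod 73).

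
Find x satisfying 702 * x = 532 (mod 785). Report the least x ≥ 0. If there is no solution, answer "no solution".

First find gcd(702, 785):
785 = 1*702 + 83
702 = 8*83 + 38
83 = 2*38 + 7
38 = 5*7 + 3
7 = 2*3 + 1
3 = 3*1 + 0
gcd = 1, so a unique solution mod 785 exists.
Back-substitute for the Bézout coefficients:
1 = 7 − 2·3
1 = −2·38 + 11·7
1 = 11·83 − 24·38
1 = −24·702 + 203·83
1 = 203·785 − 227·702
So 702·(-227) ≡ 1 (mod 785), giving 702⁻¹ ≡ 558.
x ≡ 702⁻¹·532 ≡ 558·532 ≡ 126 (mod 785).

126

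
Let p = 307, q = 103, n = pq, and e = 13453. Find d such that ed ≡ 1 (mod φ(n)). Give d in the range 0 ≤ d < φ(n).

8401

φ(n) = (p−1)(q−1) = 306·102 = 31212.
Need d with 13453·d ≡ 1 (mod 31212). Apply the extended Euclidean algorithm:
31212 = 2×13453 + 4306
13453 = 3×4306 + 535
4306 = 8×535 + 26
535 = 20×26 + 15
26 = 1×15 + 11
15 = 1×11 + 4
11 = 2×4 + 3
4 = 1×3 + 1
3 = 3×1 + 0
Back-substitute:
1 = 4 − 3
1 = −11 + 3·4
1 = 3·15 − 4·11
1 = −4·26 + 7·15
1 = 7·535 − 144·26
1 = −144·4306 + 1159·535
1 = 1159·13453 − 3621·4306
1 = −3621·31212 + 8401·13453
So 13453·8401 ≡ 1 (mod 31212), hence d = 8401.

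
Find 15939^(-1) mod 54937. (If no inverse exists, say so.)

47985

Run Euclid on (54937, 15939):
54937 = 3×15939 + 7120
15939 = 2×7120 + 1699
7120 = 4×1699 + 324
1699 = 5×324 + 79
324 = 4×79 + 8
79 = 9×8 + 7
8 = 1×7 + 1
7 = 7×1 + 0
The gcd is 1. Working backward:
1 = 8 − 7
1 = −79 + 10·8
1 = 10·324 − 41·79
1 = −41·1699 + 215·324
1 = 215·7120 − 901·1699
1 = −901·15939 + 2017·7120
1 = 2017·54937 − 6952·15939
Thus 15939·(-6952) ≡ 1 (mod 54937); reducing, -6952 mod 54937 = 47985.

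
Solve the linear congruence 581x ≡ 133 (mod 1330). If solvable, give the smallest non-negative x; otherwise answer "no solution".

First find gcd(581, 1330):
1330 = 2×581 + 168
581 = 3×168 + 77
168 = 2×77 + 14
77 = 5×14 + 7
14 = 2×7 + 0
gcd = 7 and 7 | 133, so solutions exist. Divide through by 7: 83x ≡ 19 (mod 190).
Now find 83⁻¹ mod 190:
190 = 2×83 + 24
83 = 3×24 + 11
24 = 2×11 + 2
11 = 5×2 + 1
2 = 2×1 + 0
Back-substitute:
1 = 11 − 5·2
1 = −5·24 + 11·11
1 = 11·83 − 38·24
1 = −38·190 + 87·83
So 83⁻¹ ≡ 87 (mod 190).
Then x ≡ 87·19 ≡ 133 (mod 190); the smallest non-negative solution is x = 133.

133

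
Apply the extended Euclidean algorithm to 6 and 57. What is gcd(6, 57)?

3

Euclidean algorithm:
57 = 9·6 + 3
6 = 2·3 + 0
gcd(6, 57) = 3.
Back-substituting:
3 = 57 − 9·6
So 3 = (1)·57 + (-9)·6.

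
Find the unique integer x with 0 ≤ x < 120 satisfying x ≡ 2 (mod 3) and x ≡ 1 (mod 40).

Write x = 2 + 3·k. Then 3·k ≡ 1 − 2 ≡ 39 (mod 40).
Need 3⁻¹ mod 40. Extended Euclid on (40, 3):
40 = 13×3 + 1
3 = 3×1 + 0
Back-substitute:
1 = 40 − 13·3
3⁻¹ ≡ 27 (mod 40), so k ≡ 27·39 ≡ 13 (mod 40).
x = 2 + 3·13 = 41.

41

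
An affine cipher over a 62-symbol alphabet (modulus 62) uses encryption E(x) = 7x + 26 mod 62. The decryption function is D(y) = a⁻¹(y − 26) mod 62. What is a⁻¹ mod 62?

Apply the Euclidean algorithm to 62 and 7:
62 = 8*7 + 6
7 = 1*6 + 1
6 = 6*1 + 0
Since gcd(7, 62) = 1, back-substitute to write 1 as a combination:
1 = 7 − 6
1 = −62 + 9·7
So 7·9 ≡ 1 (mod 62).

9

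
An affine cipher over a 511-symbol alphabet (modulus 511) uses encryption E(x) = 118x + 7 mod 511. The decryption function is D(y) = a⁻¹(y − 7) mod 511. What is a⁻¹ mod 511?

13

Extended Euclidean algorithm:
511 = 4*118 + 39
118 = 3*39 + 1
39 = 39*1 + 0
gcd = 1, so the inverse exists. Back-substitute:
1 = 118 − 3·39
1 = −3·511 + 13·118
So 118·13 ≡ 1 (mod 511).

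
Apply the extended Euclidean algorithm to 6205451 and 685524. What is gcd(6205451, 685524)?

Apply Euclid's algorithm to 6205451 and 685524:
6205451 = 9·685524 + 35735
685524 = 19·35735 + 6559
35735 = 5·6559 + 2940
6559 = 2·2940 + 679
2940 = 4·679 + 224
679 = 3·224 + 7
224 = 32·7 + 0
gcd(6205451, 685524) = 7.
Back-substituting:
7 = 679 − 3·224
7 = −3·2940 + 13·679
7 = 13·6559 − 29·2940
7 = −29·35735 + 158·6559
7 = 158·685524 − 3031·35735
7 = −3031·6205451 + 27437·685524
So 7 = (-3031)·6205451 + (27437)·685524.

7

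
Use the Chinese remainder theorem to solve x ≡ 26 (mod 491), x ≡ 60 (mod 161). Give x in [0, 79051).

Write x = 26 + 491·k. Then 491·k ≡ 60 − 26 ≡ 34 (mod 161).
Need 491⁻¹ mod 161. Extended Euclid on (161, 8):
161 = 20×8 + 1
8 = 8×1 + 0
Back-substitute:
1 = 161 − 20·8
491⁻¹ ≡ 141 (mod 161), so k ≡ 141·34 ≡ 125 (mod 161).
x = 26 + 491·125 = 61401.

61401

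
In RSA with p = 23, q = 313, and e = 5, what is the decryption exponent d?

φ(n) = (p−1)(q−1) = 22·312 = 6864.
Need d with 5·d ≡ 1 (mod 6864). Apply the extended Euclidean algorithm:
6864 = 1372×5 + 4
5 = 1×4 + 1
4 = 4×1 + 0
Back-substitute:
1 = 5 − 4
1 = −6864 + 1373·5
So 5·1373 ≡ 1 (mod 6864), hence d = 1373.

1373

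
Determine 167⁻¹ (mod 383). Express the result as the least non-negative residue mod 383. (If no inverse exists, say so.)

211

gcd(383, 167) by repeated division:
383 = 2·167 + 49
167 = 3·49 + 20
49 = 2·20 + 9
20 = 2·9 + 2
9 = 4·2 + 1
2 = 2·1 + 0
Since gcd(167, 383) = 1, back-substitute to write 1 as a combination:
1 = 9 − 4·2
1 = −4·20 + 9·9
1 = 9·49 − 22·20
1 = −22·167 + 75·49
1 = 75·383 − 172·167
So 167·(-172) ≡ 1 (mod 383), and -172 ≡ 211 (mod 383).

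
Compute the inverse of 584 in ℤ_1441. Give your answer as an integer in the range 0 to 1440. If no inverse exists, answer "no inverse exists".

Apply the Euclidean algorithm to 1441 and 584:
1441 = 2·584 + 273
584 = 2·273 + 38
273 = 7·38 + 7
38 = 5·7 + 3
7 = 2·3 + 1
3 = 3·1 + 0
Since gcd(584, 1441) = 1, back-substitute to write 1 as a combination:
1 = 7 − 2·3
1 = −2·38 + 11·7
1 = 11·273 − 79·38
1 = −79·584 + 169·273
1 = 169·1441 − 417·584
So 584·(-417) ≡ 1 (mod 1441), and -417 ≡ 1024 (mod 1441).

1024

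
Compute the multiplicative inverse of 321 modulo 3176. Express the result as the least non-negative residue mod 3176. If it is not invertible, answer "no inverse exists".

Apply the Euclidean algorithm to 3176 and 321:
3176 = 9×321 + 287
321 = 1×287 + 34
287 = 8×34 + 15
34 = 2×15 + 4
15 = 3×4 + 3
4 = 1×3 + 1
3 = 3×1 + 0
The gcd is 1. Working backward:
1 = 4 − 3
1 = −15 + 4·4
1 = 4·34 − 9·15
1 = −9·287 + 76·34
1 = 76·321 − 85·287
1 = −85·3176 + 841·321
So 321·841 ≡ 1 (mod 3176).

841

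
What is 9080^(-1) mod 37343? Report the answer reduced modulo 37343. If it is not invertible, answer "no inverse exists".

32050

Extended Euclidean algorithm:
37343 = 4×9080 + 1023
9080 = 8×1023 + 896
1023 = 1×896 + 127
896 = 7×127 + 7
127 = 18×7 + 1
7 = 7×1 + 0
The gcd is 1. Working backward:
1 = 127 − 18·7
1 = −18·896 + 127·127
1 = 127·1023 − 145·896
1 = −145·9080 + 1287·1023
1 = 1287·37343 − 5293·9080
So 9080·(-5293) ≡ 1 (mod 37343), and -5293 ≡ 32050 (mod 37343).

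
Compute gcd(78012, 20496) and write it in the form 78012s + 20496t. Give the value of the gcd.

Repeated division:
78012 = 3·20496 + 16524
20496 = 1·16524 + 3972
16524 = 4·3972 + 636
3972 = 6·636 + 156
636 = 4·156 + 12
156 = 13·12 + 0
gcd(78012, 20496) = 12.
Working backward:
12 = 636 − 4·156
12 = −4·3972 + 25·636
12 = 25·16524 − 104·3972
12 = −104·20496 + 129·16524
12 = 129·78012 − 491·20496
So 12 = (129)·78012 + (-491)·20496.

12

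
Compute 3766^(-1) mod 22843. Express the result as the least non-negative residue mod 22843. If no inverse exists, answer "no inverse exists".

7491

Extended Euclidean algorithm:
22843 = 6×3766 + 247
3766 = 15×247 + 61
247 = 4×61 + 3
61 = 20×3 + 1
3 = 3×1 + 0
Since gcd(3766, 22843) = 1, back-substitute to write 1 as a combination:
1 = 61 − 20·3
1 = −20·247 + 81·61
1 = 81·3766 − 1235·247
1 = −1235·22843 + 7491·3766
So 3766·7491 ≡ 1 (mod 22843).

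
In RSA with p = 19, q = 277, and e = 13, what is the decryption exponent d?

2293

φ(n) = (p−1)(q−1) = 18·276 = 4968.
Need d with 13·d ≡ 1 (mod 4968). Apply the extended Euclidean algorithm:
4968 = 382*13 + 2
13 = 6*2 + 1
2 = 2*1 + 0
Back-substitute:
1 = 13 − 6·2
1 = −6·4968 + 2293·13
So 13·2293 ≡ 1 (mod 4968), hence d = 2293.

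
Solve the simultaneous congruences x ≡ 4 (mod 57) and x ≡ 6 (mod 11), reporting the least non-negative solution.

61

Write x = 4 + 57·k. Then 57·k ≡ 6 − 4 ≡ 2 (mod 11).
Need 57⁻¹ mod 11. Extended Euclid on (11, 2):
11 = 5×2 + 1
2 = 2×1 + 0
Back-substitute:
1 = 11 − 5·2
57⁻¹ ≡ 6 (mod 11), so k ≡ 6·2 ≡ 1 (mod 11).
x = 4 + 57·1 = 61.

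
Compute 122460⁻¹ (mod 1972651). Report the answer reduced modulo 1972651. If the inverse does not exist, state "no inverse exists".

Extended Euclidean algorithm:
1972651 = 16*122460 + 13291
122460 = 9*13291 + 2841
13291 = 4*2841 + 1927
2841 = 1*1927 + 914
1927 = 2*914 + 99
914 = 9*99 + 23
99 = 4*23 + 7
23 = 3*7 + 2
7 = 3*2 + 1
2 = 2*1 + 0
Since gcd(122460, 1972651) = 1, back-substitute to write 1 as a combination:
1 = 7 − 3·2
1 = −3·23 + 10·7
1 = 10·99 − 43·23
1 = −43·914 + 397·99
1 = 397·1927 − 837·914
1 = −837·2841 + 1234·1927
1 = 1234·13291 − 5773·2841
1 = −5773·122460 + 53191·13291
1 = 53191·1972651 − 856829·122460
So 122460·(-856829) ≡ 1 (mod 1972651), and -856829 ≡ 1115822 (mod 1972651).

1115822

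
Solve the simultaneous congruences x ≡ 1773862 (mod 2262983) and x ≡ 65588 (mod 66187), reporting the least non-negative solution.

Write x = 1773862 + 2262983·k. Then 2262983·k ≡ 65588 − 1773862 ≡ 12588 (mod 66187).
Need 2262983⁻¹ mod 66187. Extended Euclid on (66187, 12625):
66187 = 5·12625 + 3062
12625 = 4·3062 + 377
3062 = 8·377 + 46
377 = 8·46 + 9
46 = 5·9 + 1
9 = 9·1 + 0
Back-substitute:
1 = 46 − 5·9
1 = −5·377 + 41·46
1 = 41·3062 − 333·377
1 = −333·12625 + 1373·3062
1 = 1373·66187 − 7198·12625
2262983⁻¹ ≡ 58989 (mod 66187), so k ≡ 58989·12588 ≡ 1579 (mod 66187).
x = 1773862 + 2262983·1579 = 3575024019.

3575024019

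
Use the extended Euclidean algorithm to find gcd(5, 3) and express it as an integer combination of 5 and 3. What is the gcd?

1

Euclidean algorithm:
5 = 1×3 + 2
3 = 1×2 + 1
2 = 2×1 + 0
gcd(5, 3) = 1.
Back-substituting:
1 = 3 − 2
1 = −5 + 2·3
So 1 = (-1)·5 + (2)·3.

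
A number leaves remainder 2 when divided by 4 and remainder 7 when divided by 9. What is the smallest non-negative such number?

34

Write x = 2 + 4·k. Then 4·k ≡ 7 − 2 ≡ 5 (mod 9).
Need 4⁻¹ mod 9. Extended Euclid on (9, 4):
9 = 2·4 + 1
4 = 4·1 + 0
Back-substitute:
1 = 9 − 2·4
4⁻¹ ≡ 7 (mod 9), so k ≡ 7·5 ≡ 8 (mod 9).
x = 2 + 4·8 = 34.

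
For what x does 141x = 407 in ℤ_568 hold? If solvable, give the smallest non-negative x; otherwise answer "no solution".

First find gcd(141, 568):
568 = 4*141 + 4
141 = 35*4 + 1
4 = 4*1 + 0
gcd = 1, so a unique solution mod 568 exists.
Back-substitute for the Bézout coefficients:
1 = 141 − 35·4
1 = −35·568 + 141·141
So 141·(141) ≡ 1 (mod 568), giving 141⁻¹ ≡ 141.
x ≡ 141⁻¹·407 ≡ 141·407 ≡ 19 (mod 568).

19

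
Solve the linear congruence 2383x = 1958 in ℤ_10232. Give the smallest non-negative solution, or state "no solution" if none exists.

First find gcd(2383, 10232):
10232 = 4*2383 + 700
2383 = 3*700 + 283
700 = 2*283 + 134
283 = 2*134 + 15
134 = 8*15 + 14
15 = 1*14 + 1
14 = 14*1 + 0
gcd = 1, so a unique solution mod 10232 exists.
Back-substitute for the Bézout coefficients:
1 = 15 − 14
1 = −134 + 9·15
1 = 9·283 − 19·134
1 = −19·700 + 47·283
1 = 47·2383 − 160·700
1 = −160·10232 + 687·2383
So 2383·(687) ≡ 1 (mod 10232), giving 2383⁻¹ ≡ 687.
x ≡ 2383⁻¹·1958 ≡ 687·1958 ≡ 4754 (mod 10232).

4754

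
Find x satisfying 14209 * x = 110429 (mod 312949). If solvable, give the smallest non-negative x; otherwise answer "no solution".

no solution

gcd(14209, 312949):
312949 = 22*14209 + 351
14209 = 40*351 + 169
351 = 2*169 + 13
169 = 13*13 + 0
gcd = 13, but 13 ∤ 110429, so the congruence has no solution.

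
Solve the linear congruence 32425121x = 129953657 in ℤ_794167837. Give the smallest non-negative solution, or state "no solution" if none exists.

634083527

First find gcd(32425121, 794167837):
794167837 = 24·32425121 + 15964933
32425121 = 2·15964933 + 495255
15964933 = 32·495255 + 116773
495255 = 4·116773 + 28163
116773 = 4·28163 + 4121
28163 = 6·4121 + 3437
4121 = 1·3437 + 684
3437 = 5·684 + 17
684 = 40·17 + 4
17 = 4·4 + 1
4 = 4·1 + 0
gcd = 1, so a unique solution mod 794167837 exists.
Back-substitute for the Bézout coefficients:
1 = 17 − 4·4
1 = −4·684 + 161·17
1 = 161·3437 − 809·684
1 = −809·4121 + 970·3437
1 = 970·28163 − 6629·4121
1 = −6629·116773 + 27486·28163
1 = 27486·495255 − 116573·116773
1 = −116573·15964933 + 3757822·495255
1 = 3757822·32425121 − 7632217·15964933
1 = −7632217·794167837 + 186931030·32425121
So 32425121·(186931030) ≡ 1 (mod 794167837), giving 32425121⁻¹ ≡ 186931030.
x ≡ 32425121⁻¹·129953657 ≡ 186931030·129953657 ≡ 634083527 (mod 794167837).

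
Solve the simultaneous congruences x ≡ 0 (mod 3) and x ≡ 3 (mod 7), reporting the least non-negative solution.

3

Write x = 0 + 3·k. Then 3·k ≡ 3 − 0 ≡ 3 (mod 7).
Need 3⁻¹ mod 7. Extended Euclid on (7, 3):
7 = 2*3 + 1
3 = 3*1 + 0
Back-substitute:
1 = 7 − 2·3
3⁻¹ ≡ 5 (mod 7), so k ≡ 5·3 ≡ 1 (mod 7).
x = 0 + 3·1 = 3.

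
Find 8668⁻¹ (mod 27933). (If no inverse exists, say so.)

Extended Euclidean algorithm:
27933 = 3*8668 + 1929
8668 = 4*1929 + 952
1929 = 2*952 + 25
952 = 38*25 + 2
25 = 12*2 + 1
2 = 2*1 + 0
Since gcd(8668, 27933) = 1, back-substitute to write 1 as a combination:
1 = 25 − 12·2
1 = −12·952 + 457·25
1 = 457·1929 − 926·952
1 = −926·8668 + 4161·1929
1 = 4161·27933 − 13409·8668
Hence 8668⁻¹ ≡ -13409 ≡ 14524 (mod 27933).

14524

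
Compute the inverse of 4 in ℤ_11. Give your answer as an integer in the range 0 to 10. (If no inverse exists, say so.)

3

Run Euclid on (11, 4):
11 = 2*4 + 3
4 = 1*3 + 1
3 = 3*1 + 0
Since gcd(4, 11) = 1, back-substitute to write 1 as a combination:
1 = 4 − 3
1 = −11 + 3·4
So 4·3 ≡ 1 (mod 11).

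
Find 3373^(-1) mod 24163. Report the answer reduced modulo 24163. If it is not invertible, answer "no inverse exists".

7923

Run Euclid on (24163, 3373):
24163 = 7·3373 + 552
3373 = 6·552 + 61
552 = 9·61 + 3
61 = 20·3 + 1
3 = 3·1 + 0
gcd = 1, so the inverse exists. Back-substitute:
1 = 61 − 20·3
1 = −20·552 + 181·61
1 = 181·3373 − 1106·552
1 = −1106·24163 + 7923·3373
So 3373·7923 ≡ 1 (mod 24163).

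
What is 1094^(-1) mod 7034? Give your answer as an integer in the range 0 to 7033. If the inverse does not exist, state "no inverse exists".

Euclidean algorithm on 7034, 1094:
7034 = 6*1094 + 470
1094 = 2*470 + 154
470 = 3*154 + 8
154 = 19*8 + 2
8 = 4*2 + 0
Since gcd = 2 > 1, 1094 is not a unit mod 7034.

no inverse exists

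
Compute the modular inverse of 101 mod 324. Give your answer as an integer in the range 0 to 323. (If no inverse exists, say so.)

Extended Euclidean algorithm:
324 = 3×101 + 21
101 = 4×21 + 17
21 = 1×17 + 4
17 = 4×4 + 1
4 = 4×1 + 0
Since gcd(101, 324) = 1, back-substitute to write 1 as a combination:
1 = 17 − 4·4
1 = −4·21 + 5·17
1 = 5·101 − 24·21
1 = −24·324 + 77·101
So 101·77 ≡ 1 (mod 324).

77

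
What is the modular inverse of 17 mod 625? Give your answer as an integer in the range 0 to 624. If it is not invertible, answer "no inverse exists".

Run Euclid on (625, 17):
625 = 36·17 + 13
17 = 1·13 + 4
13 = 3·4 + 1
4 = 4·1 + 0
The gcd is 1. Working backward:
1 = 13 − 3·4
1 = −3·17 + 4·13
1 = 4·625 − 147·17
So 17·(-147) ≡ 1 (mod 625), and -147 ≡ 478 (mod 625).

478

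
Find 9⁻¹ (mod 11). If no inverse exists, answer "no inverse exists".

5

Run Euclid on (11, 9):
11 = 1×9 + 2
9 = 4×2 + 1
2 = 2×1 + 0
gcd = 1, so the inverse exists. Back-substitute:
1 = 9 − 4·2
1 = −4·11 + 5·9
So 9·5 ≡ 1 (mod 11).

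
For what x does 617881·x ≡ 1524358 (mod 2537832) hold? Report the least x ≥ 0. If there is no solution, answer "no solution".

228094

First find gcd(617881, 2537832):
2537832 = 4·617881 + 66308
617881 = 9·66308 + 21109
66308 = 3·21109 + 2981
21109 = 7·2981 + 242
2981 = 12·242 + 77
242 = 3·77 + 11
77 = 7·11 + 0
gcd = 11 and 11 | 1524358, so solutions exist. Divide through by 11: 56171x ≡ 138578 (mod 230712).
Now find 56171⁻¹ mod 230712:
230712 = 4·56171 + 6028
56171 = 9·6028 + 1919
6028 = 3·1919 + 271
1919 = 7·271 + 22
271 = 12·22 + 7
22 = 3·7 + 1
7 = 7·1 + 0
Back-substitute:
1 = 22 − 3·7
1 = −3·271 + 37·22
1 = 37·1919 − 262·271
1 = −262·6028 + 823·1919
1 = 823·56171 − 7669·6028
1 = −7669·230712 + 31499·56171
So 56171⁻¹ ≡ 31499 (mod 230712).
Then x ≡ 31499·138578 ≡ 228094 (mod 230712); the smallest non-negative solution is x = 228094.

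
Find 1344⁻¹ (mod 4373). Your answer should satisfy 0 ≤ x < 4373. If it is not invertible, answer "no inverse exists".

gcd(4373, 1344) by repeated division:
4373 = 3*1344 + 341
1344 = 3*341 + 321
341 = 1*321 + 20
321 = 16*20 + 1
20 = 20*1 + 0
The gcd is 1. Working backward:
1 = 321 − 16·20
1 = −16·341 + 17·321
1 = 17·1344 − 67·341
1 = −67·4373 + 218·1344
So 1344·218 ≡ 1 (mod 4373).

218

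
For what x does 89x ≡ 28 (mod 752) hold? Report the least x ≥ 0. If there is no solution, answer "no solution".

220

First find gcd(89, 752):
752 = 8·89 + 40
89 = 2·40 + 9
40 = 4·9 + 4
9 = 2·4 + 1
4 = 4·1 + 0
gcd = 1, so a unique solution mod 752 exists.
Back-substitute for the Bézout coefficients:
1 = 9 − 2·4
1 = −2·40 + 9·9
1 = 9·89 − 20·40
1 = −20·752 + 169·89
So 89·(169) ≡ 1 (mod 752), giving 89⁻¹ ≡ 169.
x ≡ 89⁻¹·28 ≡ 169·28 ≡ 220 (mod 752).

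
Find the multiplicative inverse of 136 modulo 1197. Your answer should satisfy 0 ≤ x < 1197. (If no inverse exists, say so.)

1153

Apply the Euclidean algorithm to 1197 and 136:
1197 = 8×136 + 109
136 = 1×109 + 27
109 = 4×27 + 1
27 = 27×1 + 0
Since gcd(136, 1197) = 1, back-substitute to write 1 as a combination:
1 = 109 − 4·27
1 = −4·136 + 5·109
1 = 5·1197 − 44·136
So 136·(-44) ≡ 1 (mod 1197), and -44 ≡ 1153 (mod 1197).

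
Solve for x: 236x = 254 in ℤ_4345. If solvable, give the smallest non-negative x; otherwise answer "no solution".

First find gcd(236, 4345):
4345 = 18*236 + 97
236 = 2*97 + 42
97 = 2*42 + 13
42 = 3*13 + 3
13 = 4*3 + 1
3 = 3*1 + 0
gcd = 1, so a unique solution mod 4345 exists.
Back-substitute for the Bézout coefficients:
1 = 13 − 4·3
1 = −4·42 + 13·13
1 = 13·97 − 30·42
1 = −30·236 + 73·97
1 = 73·4345 − 1344·236
So 236·(-1344) ≡ 1 (mod 4345), giving 236⁻¹ ≡ 3001.
x ≡ 236⁻¹·254 ≡ 3001·254 ≡ 1879 (mod 4345).

1879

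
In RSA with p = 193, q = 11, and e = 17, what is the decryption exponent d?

φ(n) = (p−1)(q−1) = 192·10 = 1920.
Need d with 17·d ≡ 1 (mod 1920). Apply the extended Euclidean algorithm:
1920 = 112·17 + 16
17 = 1·16 + 1
16 = 16·1 + 0
Back-substitute:
1 = 17 − 16
1 = −1920 + 113·17
So 17·113 ≡ 1 (mod 1920), hence d = 113.

113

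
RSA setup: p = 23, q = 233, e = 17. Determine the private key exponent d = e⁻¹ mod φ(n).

φ(n) = (p−1)(q−1) = 22·232 = 5104.
Need d with 17·d ≡ 1 (mod 5104). Apply the extended Euclidean algorithm:
5104 = 300×17 + 4
17 = 4×4 + 1
4 = 4×1 + 0
Back-substitute:
1 = 17 − 4·4
1 = −4·5104 + 1201·17
So 17·1201 ≡ 1 (mod 5104), hence d = 1201.

1201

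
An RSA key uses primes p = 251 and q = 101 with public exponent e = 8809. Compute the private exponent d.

24089

φ(n) = (p−1)(q−1) = 250·100 = 25000.
Need d with 8809·d ≡ 1 (mod 25000). Apply the extended Euclidean algorithm:
25000 = 2·8809 + 7382
8809 = 1·7382 + 1427
7382 = 5·1427 + 247
1427 = 5·247 + 192
247 = 1·192 + 55
192 = 3·55 + 27
55 = 2·27 + 1
27 = 27·1 + 0
Back-substitute:
1 = 55 − 2·27
1 = −2·192 + 7·55
1 = 7·247 − 9·192
1 = −9·1427 + 52·247
1 = 52·7382 − 269·1427
1 = −269·8809 + 321·7382
1 = 321·25000 − 911·8809
So 8809·(-911) ≡ 1 (mod 25000), hence d ≡ -911 ≡ 24089 (mod 25000).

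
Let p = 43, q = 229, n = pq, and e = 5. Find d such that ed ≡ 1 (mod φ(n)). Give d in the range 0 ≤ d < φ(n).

φ(n) = (p−1)(q−1) = 42·228 = 9576.
Need d with 5·d ≡ 1 (mod 9576). Apply the extended Euclidean algorithm:
9576 = 1915·5 + 1
5 = 5·1 + 0
Back-substitute:
1 = 9576 − 1915·5
So 5·(-1915) ≡ 1 (mod 9576), hence d ≡ -1915 ≡ 7661 (mod 9576).

7661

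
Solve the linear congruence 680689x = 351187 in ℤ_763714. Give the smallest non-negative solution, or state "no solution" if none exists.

344787

First find gcd(680689, 763714):
763714 = 1·680689 + 83025
680689 = 8·83025 + 16489
83025 = 5·16489 + 580
16489 = 28·580 + 249
580 = 2·249 + 82
249 = 3·82 + 3
82 = 27·3 + 1
3 = 3·1 + 0
gcd = 1, so a unique solution mod 763714 exists.
Back-substitute for the Bézout coefficients:
1 = 82 − 27·3
1 = −27·249 + 82·82
1 = 82·580 − 191·249
1 = −191·16489 + 5430·580
1 = 5430·83025 − 27341·16489
1 = −27341·680689 + 224158·83025
1 = 224158·763714 − 251499·680689
So 680689·(-251499) ≡ 1 (mod 763714), giving 680689⁻¹ ≡ 512215.
x ≡ 680689⁻¹·351187 ≡ 512215·351187 ≡ 344787 (mod 763714).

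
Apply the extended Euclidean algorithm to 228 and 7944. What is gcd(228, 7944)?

12

Apply Euclid's algorithm to 7944 and 228:
7944 = 34*228 + 192
228 = 1*192 + 36
192 = 5*36 + 12
36 = 3*12 + 0
gcd(228, 7944) = 12.
Working backward:
12 = 192 − 5·36
12 = −5·228 + 6·192
12 = 6·7944 − 209·228
So 12 = (6)·7944 + (-209)·228.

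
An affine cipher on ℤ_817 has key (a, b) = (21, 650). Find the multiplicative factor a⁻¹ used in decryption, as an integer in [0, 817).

Apply the Euclidean algorithm to 817 and 21:
817 = 38×21 + 19
21 = 1×19 + 2
19 = 9×2 + 1
2 = 2×1 + 0
Since gcd(21, 817) = 1, back-substitute to write 1 as a combination:
1 = 19 − 9·2
1 = −9·21 + 10·19
1 = 10·817 − 389·21
Thus 21·(-389) ≡ 1 (mod 817); reducing, -389 mod 817 = 428.

428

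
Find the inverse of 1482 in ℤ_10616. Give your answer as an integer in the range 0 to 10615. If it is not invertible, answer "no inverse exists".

no inverse exists

Euclidean algorithm on 10616, 1482:
10616 = 7·1482 + 242
1482 = 6·242 + 30
242 = 8·30 + 2
30 = 15·2 + 0
The gcd is 2, not 1, hence no inverse exists.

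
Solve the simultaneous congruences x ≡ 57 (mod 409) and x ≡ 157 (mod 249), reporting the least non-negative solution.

38503

Write x = 57 + 409·k. Then 409·k ≡ 157 − 57 ≡ 100 (mod 249).
Need 409⁻¹ mod 249. Extended Euclid on (249, 160):
249 = 1*160 + 89
160 = 1*89 + 71
89 = 1*71 + 18
71 = 3*18 + 17
18 = 1*17 + 1
17 = 17*1 + 0
Back-substitute:
1 = 18 − 17
1 = −71 + 4·18
1 = 4·89 − 5·71
1 = −5·160 + 9·89
1 = 9·249 − 14·160
409⁻¹ ≡ 235 (mod 249), so k ≡ 235·100 ≡ 94 (mod 249).
x = 57 + 409·94 = 38503.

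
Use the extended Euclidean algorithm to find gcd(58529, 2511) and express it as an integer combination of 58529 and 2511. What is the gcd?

1

Apply Euclid's algorithm to 58529 and 2511:
58529 = 23×2511 + 776
2511 = 3×776 + 183
776 = 4×183 + 44
183 = 4×44 + 7
44 = 6×7 + 2
7 = 3×2 + 1
2 = 2×1 + 0
gcd(58529, 2511) = 1.
Working backward:
1 = 7 − 3·2
1 = −3·44 + 19·7
1 = 19·183 − 79·44
1 = −79·776 + 335·183
1 = 335·2511 − 1084·776
1 = −1084·58529 + 25267·2511
So 1 = (-1084)·58529 + (25267)·2511.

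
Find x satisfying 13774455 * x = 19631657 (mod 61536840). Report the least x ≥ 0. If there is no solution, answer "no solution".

gcd(13774455, 61536840):
61536840 = 4×13774455 + 6439020
13774455 = 2×6439020 + 896415
6439020 = 7×896415 + 164115
896415 = 5×164115 + 75840
164115 = 2×75840 + 12435
75840 = 6×12435 + 1230
12435 = 10×1230 + 135
1230 = 9×135 + 15
135 = 9×15 + 0
gcd = 15, but 15 ∤ 19631657, so the congruence has no solution.

no solution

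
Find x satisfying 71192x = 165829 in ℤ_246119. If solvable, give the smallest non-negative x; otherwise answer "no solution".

First find gcd(71192, 246119):
246119 = 3×71192 + 32543
71192 = 2×32543 + 6106
32543 = 5×6106 + 2013
6106 = 3×2013 + 67
2013 = 30×67 + 3
67 = 22×3 + 1
3 = 3×1 + 0
gcd = 1, so a unique solution mod 246119 exists.
Back-substitute for the Bézout coefficients:
1 = 67 − 22·3
1 = −22·2013 + 661·67
1 = 661·6106 − 2005·2013
1 = −2005·32543 + 10686·6106
1 = 10686·71192 − 23377·32543
1 = −23377·246119 + 80817·71192
So 71192·(80817) ≡ 1 (mod 246119), giving 71192⁻¹ ≡ 80817.
x ≡ 71192⁻¹·165829 ≡ 80817·165829 ≡ 130505 (mod 246119).

130505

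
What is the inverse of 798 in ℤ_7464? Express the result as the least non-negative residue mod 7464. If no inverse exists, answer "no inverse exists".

no inverse exists

Euclidean algorithm on 7464, 798:
7464 = 9*798 + 282
798 = 2*282 + 234
282 = 1*234 + 48
234 = 4*48 + 42
48 = 1*42 + 6
42 = 7*6 + 0
The gcd is 6, not 1, hence no inverse exists.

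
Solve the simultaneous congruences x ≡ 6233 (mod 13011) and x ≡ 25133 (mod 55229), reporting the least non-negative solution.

23387000

Write x = 6233 + 13011·k. Then 13011·k ≡ 25133 − 6233 ≡ 18900 (mod 55229).
Need 13011⁻¹ mod 55229. Extended Euclid on (55229, 13011):
55229 = 4×13011 + 3185
13011 = 4×3185 + 271
3185 = 11×271 + 204
271 = 1×204 + 67
204 = 3×67 + 3
67 = 22×3 + 1
3 = 3×1 + 0
Back-substitute:
1 = 67 − 22·3
1 = −22·204 + 67·67
1 = 67·271 − 89·204
1 = −89·3185 + 1046·271
1 = 1046·13011 − 4273·3185
1 = −4273·55229 + 18138·13011
13011⁻¹ ≡ 18138 (mod 55229), so k ≡ 18138·18900 ≡ 1797 (mod 55229).
x = 6233 + 13011·1797 = 23387000.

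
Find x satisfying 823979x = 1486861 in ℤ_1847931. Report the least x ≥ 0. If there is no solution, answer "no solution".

885356

First find gcd(823979, 1847931):
1847931 = 2*823979 + 199973
823979 = 4*199973 + 24087
199973 = 8*24087 + 7277
24087 = 3*7277 + 2256
7277 = 3*2256 + 509
2256 = 4*509 + 220
509 = 2*220 + 69
220 = 3*69 + 13
69 = 5*13 + 4
13 = 3*4 + 1
4 = 4*1 + 0
gcd = 1, so a unique solution mod 1847931 exists.
Back-substitute for the Bézout coefficients:
1 = 13 − 3·4
1 = −3·69 + 16·13
1 = 16·220 − 51·69
1 = −51·509 + 118·220
1 = 118·2256 − 523·509
1 = −523·7277 + 1687·2256
1 = 1687·24087 − 5584·7277
1 = −5584·199973 + 46359·24087
1 = 46359·823979 − 191020·199973
1 = −191020·1847931 + 428399·823979
So 823979·(428399) ≡ 1 (mod 1847931), giving 823979⁻¹ ≡ 428399.
x ≡ 823979⁻¹·1486861 ≡ 428399·1486861 ≡ 885356 (mod 1847931).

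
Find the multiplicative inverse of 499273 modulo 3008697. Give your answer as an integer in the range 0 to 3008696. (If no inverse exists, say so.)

678967

Extended Euclidean algorithm:
3008697 = 6×499273 + 13059
499273 = 38×13059 + 3031
13059 = 4×3031 + 935
3031 = 3×935 + 226
935 = 4×226 + 31
226 = 7×31 + 9
31 = 3×9 + 4
9 = 2×4 + 1
4 = 4×1 + 0
The gcd is 1. Working backward:
1 = 9 − 2·4
1 = −2·31 + 7·9
1 = 7·226 − 51·31
1 = −51·935 + 211·226
1 = 211·3031 − 684·935
1 = −684·13059 + 2947·3031
1 = 2947·499273 − 112670·13059
1 = −112670·3008697 + 678967·499273
So 499273·678967 ≡ 1 (mod 3008697).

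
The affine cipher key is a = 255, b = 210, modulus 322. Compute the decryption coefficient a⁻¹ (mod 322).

173

Apply the Euclidean algorithm to 322 and 255:
322 = 1·255 + 67
255 = 3·67 + 54
67 = 1·54 + 13
54 = 4·13 + 2
13 = 6·2 + 1
2 = 2·1 + 0
Since gcd(255, 322) = 1, back-substitute to write 1 as a combination:
1 = 13 − 6·2
1 = −6·54 + 25·13
1 = 25·67 − 31·54
1 = −31·255 + 118·67
1 = 118·322 − 149·255
So 255·(-149) ≡ 1 (mod 322), and -149 ≡ 173 (mod 322).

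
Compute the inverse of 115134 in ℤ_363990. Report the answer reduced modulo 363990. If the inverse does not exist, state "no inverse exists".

Euclidean algorithm on 363990, 115134:
363990 = 3·115134 + 18588
115134 = 6·18588 + 3606
18588 = 5·3606 + 558
3606 = 6·558 + 258
558 = 2·258 + 42
258 = 6·42 + 6
42 = 7·6 + 0
The gcd is 6, not 1, hence no inverse exists.

no inverse exists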